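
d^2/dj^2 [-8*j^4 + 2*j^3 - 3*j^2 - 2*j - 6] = -96*j^2 + 12*j - 6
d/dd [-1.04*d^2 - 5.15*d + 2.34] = -2.08*d - 5.15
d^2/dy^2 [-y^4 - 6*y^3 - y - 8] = 12*y*(-y - 3)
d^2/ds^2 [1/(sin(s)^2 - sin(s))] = (-4 - 1/sin(s) + 4/sin(s)^2 - 2/sin(s)^3)/(sin(s) - 1)^2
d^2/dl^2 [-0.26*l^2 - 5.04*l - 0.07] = -0.520000000000000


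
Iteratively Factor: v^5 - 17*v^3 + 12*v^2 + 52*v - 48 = (v + 2)*(v^4 - 2*v^3 - 13*v^2 + 38*v - 24) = (v - 1)*(v + 2)*(v^3 - v^2 - 14*v + 24) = (v - 3)*(v - 1)*(v + 2)*(v^2 + 2*v - 8) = (v - 3)*(v - 2)*(v - 1)*(v + 2)*(v + 4)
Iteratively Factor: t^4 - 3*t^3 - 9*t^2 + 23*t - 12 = (t - 4)*(t^3 + t^2 - 5*t + 3) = (t - 4)*(t - 1)*(t^2 + 2*t - 3) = (t - 4)*(t - 1)^2*(t + 3)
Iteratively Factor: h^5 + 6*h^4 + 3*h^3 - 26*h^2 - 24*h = (h + 3)*(h^4 + 3*h^3 - 6*h^2 - 8*h) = (h + 1)*(h + 3)*(h^3 + 2*h^2 - 8*h) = (h + 1)*(h + 3)*(h + 4)*(h^2 - 2*h) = h*(h + 1)*(h + 3)*(h + 4)*(h - 2)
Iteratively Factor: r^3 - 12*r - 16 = (r + 2)*(r^2 - 2*r - 8) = (r - 4)*(r + 2)*(r + 2)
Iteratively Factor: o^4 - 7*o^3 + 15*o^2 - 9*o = (o)*(o^3 - 7*o^2 + 15*o - 9) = o*(o - 1)*(o^2 - 6*o + 9) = o*(o - 3)*(o - 1)*(o - 3)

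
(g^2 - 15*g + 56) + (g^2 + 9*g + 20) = 2*g^2 - 6*g + 76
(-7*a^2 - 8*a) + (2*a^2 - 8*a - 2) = -5*a^2 - 16*a - 2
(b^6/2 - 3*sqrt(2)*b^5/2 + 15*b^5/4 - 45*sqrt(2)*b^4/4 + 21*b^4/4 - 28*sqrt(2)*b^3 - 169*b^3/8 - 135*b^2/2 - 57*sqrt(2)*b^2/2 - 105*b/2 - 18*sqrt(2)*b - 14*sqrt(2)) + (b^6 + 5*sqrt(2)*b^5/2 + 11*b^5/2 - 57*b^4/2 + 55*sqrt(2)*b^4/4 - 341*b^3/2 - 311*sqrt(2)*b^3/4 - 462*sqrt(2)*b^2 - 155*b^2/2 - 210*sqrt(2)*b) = 3*b^6/2 + sqrt(2)*b^5 + 37*b^5/4 - 93*b^4/4 + 5*sqrt(2)*b^4/2 - 1533*b^3/8 - 423*sqrt(2)*b^3/4 - 981*sqrt(2)*b^2/2 - 145*b^2 - 228*sqrt(2)*b - 105*b/2 - 14*sqrt(2)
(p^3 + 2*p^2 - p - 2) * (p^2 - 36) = p^5 + 2*p^4 - 37*p^3 - 74*p^2 + 36*p + 72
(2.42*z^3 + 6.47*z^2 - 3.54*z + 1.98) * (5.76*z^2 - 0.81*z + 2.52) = 13.9392*z^5 + 35.307*z^4 - 19.5327*z^3 + 30.5766*z^2 - 10.5246*z + 4.9896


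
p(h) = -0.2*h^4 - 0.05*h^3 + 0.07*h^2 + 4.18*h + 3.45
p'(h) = -0.8*h^3 - 0.15*h^2 + 0.14*h + 4.18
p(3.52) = -13.85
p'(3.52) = -32.08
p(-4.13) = -67.28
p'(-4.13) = 57.40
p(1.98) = 8.54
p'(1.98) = -2.34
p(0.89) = 7.06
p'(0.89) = 3.62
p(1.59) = 8.79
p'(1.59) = 0.81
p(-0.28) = 2.28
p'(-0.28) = 4.15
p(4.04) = -35.10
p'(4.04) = -50.45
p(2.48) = 5.92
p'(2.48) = -8.60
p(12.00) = -4169.91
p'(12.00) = -1398.14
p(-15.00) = -9999.75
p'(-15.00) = 2668.33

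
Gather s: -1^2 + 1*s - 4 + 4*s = 5*s - 5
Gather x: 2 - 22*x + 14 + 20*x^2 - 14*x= 20*x^2 - 36*x + 16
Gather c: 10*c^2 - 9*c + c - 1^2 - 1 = 10*c^2 - 8*c - 2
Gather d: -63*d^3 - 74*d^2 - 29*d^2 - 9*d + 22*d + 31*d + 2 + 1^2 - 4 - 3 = -63*d^3 - 103*d^2 + 44*d - 4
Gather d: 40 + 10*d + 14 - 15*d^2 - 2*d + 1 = -15*d^2 + 8*d + 55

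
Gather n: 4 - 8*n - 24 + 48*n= 40*n - 20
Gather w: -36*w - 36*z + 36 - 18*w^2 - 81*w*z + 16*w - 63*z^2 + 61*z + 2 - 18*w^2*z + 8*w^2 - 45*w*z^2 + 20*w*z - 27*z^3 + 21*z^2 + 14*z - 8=w^2*(-18*z - 10) + w*(-45*z^2 - 61*z - 20) - 27*z^3 - 42*z^2 + 39*z + 30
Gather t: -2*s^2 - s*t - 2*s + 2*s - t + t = -2*s^2 - s*t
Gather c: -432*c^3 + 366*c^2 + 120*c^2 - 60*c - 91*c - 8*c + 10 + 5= -432*c^3 + 486*c^2 - 159*c + 15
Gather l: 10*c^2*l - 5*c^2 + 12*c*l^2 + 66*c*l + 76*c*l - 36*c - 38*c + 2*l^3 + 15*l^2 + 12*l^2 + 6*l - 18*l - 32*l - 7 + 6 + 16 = -5*c^2 - 74*c + 2*l^3 + l^2*(12*c + 27) + l*(10*c^2 + 142*c - 44) + 15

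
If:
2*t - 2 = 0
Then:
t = 1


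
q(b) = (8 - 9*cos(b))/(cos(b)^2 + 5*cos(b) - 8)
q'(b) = (8 - 9*cos(b))*(2*sin(b)*cos(b) + 5*sin(b))/(cos(b)^2 + 5*cos(b) - 8)^2 + 9*sin(b)/(cos(b)^2 + 5*cos(b) - 8)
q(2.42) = -1.32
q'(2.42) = -0.26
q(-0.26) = 0.31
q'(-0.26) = 1.28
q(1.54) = -0.98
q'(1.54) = -0.51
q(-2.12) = -1.23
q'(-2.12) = 0.34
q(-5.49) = -0.42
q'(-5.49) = -1.12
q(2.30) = -1.29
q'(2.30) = -0.29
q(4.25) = -1.20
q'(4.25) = 0.36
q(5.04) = -0.81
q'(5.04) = 0.67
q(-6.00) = 0.28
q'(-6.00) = -1.34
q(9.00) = -1.38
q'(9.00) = -0.16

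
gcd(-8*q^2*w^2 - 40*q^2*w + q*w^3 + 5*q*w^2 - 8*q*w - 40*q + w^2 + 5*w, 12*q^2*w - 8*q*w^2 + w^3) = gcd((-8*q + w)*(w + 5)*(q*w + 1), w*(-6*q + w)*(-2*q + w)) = 1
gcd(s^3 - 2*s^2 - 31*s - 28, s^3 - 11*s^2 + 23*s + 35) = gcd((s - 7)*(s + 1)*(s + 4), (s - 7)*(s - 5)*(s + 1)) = s^2 - 6*s - 7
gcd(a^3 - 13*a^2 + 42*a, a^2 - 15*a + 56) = a - 7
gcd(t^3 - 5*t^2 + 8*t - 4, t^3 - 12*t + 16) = t^2 - 4*t + 4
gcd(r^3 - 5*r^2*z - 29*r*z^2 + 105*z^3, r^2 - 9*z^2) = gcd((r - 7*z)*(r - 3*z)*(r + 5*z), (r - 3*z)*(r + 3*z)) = -r + 3*z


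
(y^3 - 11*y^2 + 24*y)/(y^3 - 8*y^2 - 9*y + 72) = y/(y + 3)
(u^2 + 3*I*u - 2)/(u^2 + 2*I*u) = (u + I)/u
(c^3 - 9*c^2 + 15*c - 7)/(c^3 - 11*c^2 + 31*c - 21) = (c - 1)/(c - 3)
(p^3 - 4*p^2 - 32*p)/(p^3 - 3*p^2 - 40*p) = (p + 4)/(p + 5)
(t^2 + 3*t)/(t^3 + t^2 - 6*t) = 1/(t - 2)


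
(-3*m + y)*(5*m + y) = -15*m^2 + 2*m*y + y^2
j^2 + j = j*(j + 1)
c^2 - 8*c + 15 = (c - 5)*(c - 3)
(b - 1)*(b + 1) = b^2 - 1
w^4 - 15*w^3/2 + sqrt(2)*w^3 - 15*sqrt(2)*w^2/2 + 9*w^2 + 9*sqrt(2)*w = w*(w - 6)*(w - 3/2)*(w + sqrt(2))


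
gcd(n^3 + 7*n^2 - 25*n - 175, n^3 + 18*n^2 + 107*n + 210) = n^2 + 12*n + 35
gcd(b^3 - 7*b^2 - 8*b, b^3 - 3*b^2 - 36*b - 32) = b^2 - 7*b - 8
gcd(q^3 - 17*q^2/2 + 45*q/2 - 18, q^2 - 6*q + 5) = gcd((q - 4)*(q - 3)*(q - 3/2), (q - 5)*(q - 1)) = 1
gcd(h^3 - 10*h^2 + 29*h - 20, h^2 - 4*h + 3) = h - 1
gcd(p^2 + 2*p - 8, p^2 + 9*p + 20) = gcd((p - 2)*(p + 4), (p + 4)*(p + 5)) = p + 4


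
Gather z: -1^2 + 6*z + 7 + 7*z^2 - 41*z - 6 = 7*z^2 - 35*z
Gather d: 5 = 5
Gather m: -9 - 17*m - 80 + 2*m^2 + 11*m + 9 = 2*m^2 - 6*m - 80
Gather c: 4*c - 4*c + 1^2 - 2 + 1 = 0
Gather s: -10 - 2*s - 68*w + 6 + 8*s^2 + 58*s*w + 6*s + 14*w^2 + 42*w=8*s^2 + s*(58*w + 4) + 14*w^2 - 26*w - 4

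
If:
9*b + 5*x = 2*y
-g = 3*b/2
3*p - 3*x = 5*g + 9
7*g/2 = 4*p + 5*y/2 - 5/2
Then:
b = 82*y/239 + 190/239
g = -123*y/239 - 285/239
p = -257*y/239 - 100/239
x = -52*y/239 - 342/239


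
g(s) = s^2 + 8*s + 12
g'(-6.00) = -4.00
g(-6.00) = 0.00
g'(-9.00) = -10.00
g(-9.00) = 21.00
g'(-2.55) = 2.90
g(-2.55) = -1.90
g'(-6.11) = -4.22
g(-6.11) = 0.45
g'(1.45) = 10.90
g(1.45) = 25.70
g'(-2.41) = 3.18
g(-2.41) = -1.47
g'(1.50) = 11.00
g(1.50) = 26.25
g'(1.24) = 10.48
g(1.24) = 23.46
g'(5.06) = 18.12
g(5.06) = 78.08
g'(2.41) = 12.82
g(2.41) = 37.09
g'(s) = 2*s + 8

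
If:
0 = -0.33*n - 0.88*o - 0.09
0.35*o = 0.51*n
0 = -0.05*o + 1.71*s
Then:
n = -0.06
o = -0.08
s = -0.00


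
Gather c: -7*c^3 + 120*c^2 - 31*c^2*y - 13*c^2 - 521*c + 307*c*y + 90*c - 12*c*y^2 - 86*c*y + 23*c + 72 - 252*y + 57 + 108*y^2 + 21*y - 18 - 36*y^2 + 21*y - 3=-7*c^3 + c^2*(107 - 31*y) + c*(-12*y^2 + 221*y - 408) + 72*y^2 - 210*y + 108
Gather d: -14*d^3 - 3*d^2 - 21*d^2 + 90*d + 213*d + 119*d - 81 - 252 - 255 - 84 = -14*d^3 - 24*d^2 + 422*d - 672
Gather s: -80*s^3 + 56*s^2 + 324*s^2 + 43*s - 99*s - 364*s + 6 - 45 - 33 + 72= -80*s^3 + 380*s^2 - 420*s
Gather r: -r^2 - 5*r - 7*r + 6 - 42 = -r^2 - 12*r - 36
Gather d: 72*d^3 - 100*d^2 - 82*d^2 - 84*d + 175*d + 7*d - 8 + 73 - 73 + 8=72*d^3 - 182*d^2 + 98*d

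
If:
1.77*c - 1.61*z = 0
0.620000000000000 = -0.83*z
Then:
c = -0.68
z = -0.75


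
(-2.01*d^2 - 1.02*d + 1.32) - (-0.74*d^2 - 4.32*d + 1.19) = -1.27*d^2 + 3.3*d + 0.13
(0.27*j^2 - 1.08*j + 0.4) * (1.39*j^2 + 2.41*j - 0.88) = 0.3753*j^4 - 0.8505*j^3 - 2.2844*j^2 + 1.9144*j - 0.352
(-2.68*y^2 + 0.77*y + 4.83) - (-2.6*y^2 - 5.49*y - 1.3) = -0.0800000000000001*y^2 + 6.26*y + 6.13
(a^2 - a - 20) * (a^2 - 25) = a^4 - a^3 - 45*a^2 + 25*a + 500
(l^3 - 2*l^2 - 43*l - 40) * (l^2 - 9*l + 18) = l^5 - 11*l^4 - 7*l^3 + 311*l^2 - 414*l - 720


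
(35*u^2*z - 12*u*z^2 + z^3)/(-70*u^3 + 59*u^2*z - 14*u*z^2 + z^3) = z/(-2*u + z)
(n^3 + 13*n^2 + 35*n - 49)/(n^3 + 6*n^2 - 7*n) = (n + 7)/n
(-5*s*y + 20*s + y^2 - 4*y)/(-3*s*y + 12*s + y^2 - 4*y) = (-5*s + y)/(-3*s + y)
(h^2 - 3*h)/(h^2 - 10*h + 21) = h/(h - 7)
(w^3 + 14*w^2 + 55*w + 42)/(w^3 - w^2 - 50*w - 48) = (w + 7)/(w - 8)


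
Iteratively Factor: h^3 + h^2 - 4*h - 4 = (h + 2)*(h^2 - h - 2) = (h - 2)*(h + 2)*(h + 1)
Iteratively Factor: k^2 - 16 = (k + 4)*(k - 4)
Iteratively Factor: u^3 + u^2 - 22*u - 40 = (u + 4)*(u^2 - 3*u - 10) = (u - 5)*(u + 4)*(u + 2)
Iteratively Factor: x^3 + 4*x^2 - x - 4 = (x - 1)*(x^2 + 5*x + 4) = (x - 1)*(x + 1)*(x + 4)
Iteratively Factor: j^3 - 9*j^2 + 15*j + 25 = (j + 1)*(j^2 - 10*j + 25) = (j - 5)*(j + 1)*(j - 5)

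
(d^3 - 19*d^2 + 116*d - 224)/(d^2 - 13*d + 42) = (d^2 - 12*d + 32)/(d - 6)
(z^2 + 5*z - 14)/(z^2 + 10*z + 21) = (z - 2)/(z + 3)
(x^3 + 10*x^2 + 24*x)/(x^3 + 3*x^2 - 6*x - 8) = x*(x + 6)/(x^2 - x - 2)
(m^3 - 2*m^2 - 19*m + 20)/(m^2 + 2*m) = (m^3 - 2*m^2 - 19*m + 20)/(m*(m + 2))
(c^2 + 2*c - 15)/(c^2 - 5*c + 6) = (c + 5)/(c - 2)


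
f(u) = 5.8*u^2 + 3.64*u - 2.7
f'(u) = 11.6*u + 3.64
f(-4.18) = 83.42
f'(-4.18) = -44.85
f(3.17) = 67.12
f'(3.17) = 40.41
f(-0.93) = -1.07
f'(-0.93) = -7.15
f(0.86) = 4.72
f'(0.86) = 13.62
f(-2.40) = 21.97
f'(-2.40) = -24.20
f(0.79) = 3.80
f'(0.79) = 12.80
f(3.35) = 74.58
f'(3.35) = 42.50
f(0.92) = 5.56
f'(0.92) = 14.31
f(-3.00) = 38.58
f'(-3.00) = -31.16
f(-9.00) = 434.34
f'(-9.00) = -100.76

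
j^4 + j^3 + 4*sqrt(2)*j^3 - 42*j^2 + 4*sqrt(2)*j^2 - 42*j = j*(j + 1)*(j - 3*sqrt(2))*(j + 7*sqrt(2))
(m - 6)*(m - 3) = m^2 - 9*m + 18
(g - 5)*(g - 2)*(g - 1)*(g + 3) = g^4 - 5*g^3 - 7*g^2 + 41*g - 30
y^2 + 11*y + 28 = (y + 4)*(y + 7)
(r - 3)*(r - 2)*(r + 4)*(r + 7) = r^4 + 6*r^3 - 21*r^2 - 74*r + 168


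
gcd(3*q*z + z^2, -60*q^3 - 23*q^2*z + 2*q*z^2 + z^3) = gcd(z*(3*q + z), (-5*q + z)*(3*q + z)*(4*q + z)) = 3*q + z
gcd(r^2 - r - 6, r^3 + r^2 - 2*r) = r + 2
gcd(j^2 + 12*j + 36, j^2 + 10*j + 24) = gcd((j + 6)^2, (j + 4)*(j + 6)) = j + 6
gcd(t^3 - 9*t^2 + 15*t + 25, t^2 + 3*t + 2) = t + 1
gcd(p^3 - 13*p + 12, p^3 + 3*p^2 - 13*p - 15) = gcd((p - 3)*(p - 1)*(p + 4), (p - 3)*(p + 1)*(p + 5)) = p - 3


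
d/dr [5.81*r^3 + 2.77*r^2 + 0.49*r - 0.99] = 17.43*r^2 + 5.54*r + 0.49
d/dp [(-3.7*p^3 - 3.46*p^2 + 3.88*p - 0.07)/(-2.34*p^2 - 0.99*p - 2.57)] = (8.658*p^4 + 7.326*p^3 + 41.0316*p^2 + 17.4568*p - 10.0409)/(5.4756*p^4 + 4.6332*p^3 + 13.0077*p^2 + 5.0886*p + 6.6049)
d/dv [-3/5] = 0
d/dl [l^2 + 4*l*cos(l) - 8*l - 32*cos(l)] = -4*l*sin(l) + 2*l + 32*sin(l) + 4*cos(l) - 8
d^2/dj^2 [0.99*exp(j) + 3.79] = 0.99*exp(j)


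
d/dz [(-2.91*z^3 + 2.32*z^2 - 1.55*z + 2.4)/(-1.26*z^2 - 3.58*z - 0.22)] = (3.6666*z^4 + 20.8356*z^3 - 8.338*z^2 + 5.0272*z + 8.933)/(1.5876*z^4 + 9.0216*z^3 + 13.3708*z^2 + 1.5752*z + 0.0484)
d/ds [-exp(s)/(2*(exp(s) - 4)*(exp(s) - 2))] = (exp(2*s) - 8)*exp(s)/(2*(exp(4*s) - 12*exp(3*s) + 52*exp(2*s) - 96*exp(s) + 64))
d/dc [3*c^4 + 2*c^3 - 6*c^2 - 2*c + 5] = 12*c^3 + 6*c^2 - 12*c - 2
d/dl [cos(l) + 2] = -sin(l)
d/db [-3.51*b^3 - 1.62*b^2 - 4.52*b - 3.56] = -10.53*b^2 - 3.24*b - 4.52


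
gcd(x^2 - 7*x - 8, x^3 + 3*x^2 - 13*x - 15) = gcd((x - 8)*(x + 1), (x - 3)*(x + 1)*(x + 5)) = x + 1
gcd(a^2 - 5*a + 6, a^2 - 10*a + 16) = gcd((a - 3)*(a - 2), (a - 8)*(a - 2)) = a - 2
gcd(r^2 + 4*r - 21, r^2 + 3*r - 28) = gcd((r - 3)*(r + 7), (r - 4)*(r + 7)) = r + 7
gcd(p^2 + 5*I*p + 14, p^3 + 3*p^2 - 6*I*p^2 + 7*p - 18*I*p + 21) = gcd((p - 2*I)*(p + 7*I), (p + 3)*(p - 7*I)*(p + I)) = 1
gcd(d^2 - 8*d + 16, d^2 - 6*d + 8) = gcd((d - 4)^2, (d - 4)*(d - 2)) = d - 4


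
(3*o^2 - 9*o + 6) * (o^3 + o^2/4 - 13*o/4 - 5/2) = 3*o^5 - 33*o^4/4 - 6*o^3 + 93*o^2/4 + 3*o - 15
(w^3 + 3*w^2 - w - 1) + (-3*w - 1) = w^3 + 3*w^2 - 4*w - 2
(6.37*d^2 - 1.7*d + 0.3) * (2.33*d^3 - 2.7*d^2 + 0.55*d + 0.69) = 14.8421*d^5 - 21.16*d^4 + 8.7925*d^3 + 2.6503*d^2 - 1.008*d + 0.207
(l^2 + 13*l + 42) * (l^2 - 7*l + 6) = l^4 + 6*l^3 - 43*l^2 - 216*l + 252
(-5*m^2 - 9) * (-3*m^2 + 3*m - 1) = 15*m^4 - 15*m^3 + 32*m^2 - 27*m + 9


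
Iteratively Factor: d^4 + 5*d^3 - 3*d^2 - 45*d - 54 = (d + 3)*(d^3 + 2*d^2 - 9*d - 18) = (d + 2)*(d + 3)*(d^2 - 9) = (d - 3)*(d + 2)*(d + 3)*(d + 3)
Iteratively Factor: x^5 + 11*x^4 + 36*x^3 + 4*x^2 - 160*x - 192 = (x + 2)*(x^4 + 9*x^3 + 18*x^2 - 32*x - 96) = (x - 2)*(x + 2)*(x^3 + 11*x^2 + 40*x + 48) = (x - 2)*(x + 2)*(x + 4)*(x^2 + 7*x + 12) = (x - 2)*(x + 2)*(x + 4)^2*(x + 3)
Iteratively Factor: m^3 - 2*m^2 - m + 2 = (m + 1)*(m^2 - 3*m + 2) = (m - 2)*(m + 1)*(m - 1)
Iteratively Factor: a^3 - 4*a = (a - 2)*(a^2 + 2*a) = (a - 2)*(a + 2)*(a)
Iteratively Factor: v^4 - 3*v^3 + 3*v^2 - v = (v)*(v^3 - 3*v^2 + 3*v - 1) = v*(v - 1)*(v^2 - 2*v + 1) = v*(v - 1)^2*(v - 1)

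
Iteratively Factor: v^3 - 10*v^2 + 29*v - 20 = (v - 5)*(v^2 - 5*v + 4) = (v - 5)*(v - 4)*(v - 1)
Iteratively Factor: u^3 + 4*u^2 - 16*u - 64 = (u + 4)*(u^2 - 16) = (u + 4)^2*(u - 4)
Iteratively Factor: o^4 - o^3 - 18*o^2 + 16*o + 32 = (o - 2)*(o^3 + o^2 - 16*o - 16) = (o - 2)*(o + 1)*(o^2 - 16) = (o - 2)*(o + 1)*(o + 4)*(o - 4)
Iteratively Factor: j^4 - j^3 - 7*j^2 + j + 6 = (j + 2)*(j^3 - 3*j^2 - j + 3) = (j - 1)*(j + 2)*(j^2 - 2*j - 3) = (j - 3)*(j - 1)*(j + 2)*(j + 1)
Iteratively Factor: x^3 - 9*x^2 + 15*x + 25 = (x - 5)*(x^2 - 4*x - 5) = (x - 5)*(x + 1)*(x - 5)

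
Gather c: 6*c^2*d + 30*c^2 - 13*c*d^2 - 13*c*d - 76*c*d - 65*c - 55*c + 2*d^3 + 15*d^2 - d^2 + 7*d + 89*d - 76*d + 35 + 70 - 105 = c^2*(6*d + 30) + c*(-13*d^2 - 89*d - 120) + 2*d^3 + 14*d^2 + 20*d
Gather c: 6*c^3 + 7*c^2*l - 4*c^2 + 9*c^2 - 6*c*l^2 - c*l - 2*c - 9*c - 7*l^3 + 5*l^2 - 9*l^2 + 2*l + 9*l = 6*c^3 + c^2*(7*l + 5) + c*(-6*l^2 - l - 11) - 7*l^3 - 4*l^2 + 11*l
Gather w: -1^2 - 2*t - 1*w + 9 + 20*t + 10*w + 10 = 18*t + 9*w + 18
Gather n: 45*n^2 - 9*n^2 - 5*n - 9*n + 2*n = 36*n^2 - 12*n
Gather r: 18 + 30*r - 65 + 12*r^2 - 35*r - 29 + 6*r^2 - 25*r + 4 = 18*r^2 - 30*r - 72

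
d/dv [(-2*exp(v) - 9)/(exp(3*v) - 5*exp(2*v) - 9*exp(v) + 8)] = (4*exp(3*v) + 17*exp(2*v) - 90*exp(v) - 97)*exp(v)/(exp(6*v) - 10*exp(5*v) + 7*exp(4*v) + 106*exp(3*v) + exp(2*v) - 144*exp(v) + 64)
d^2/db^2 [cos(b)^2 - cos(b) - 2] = cos(b) - 2*cos(2*b)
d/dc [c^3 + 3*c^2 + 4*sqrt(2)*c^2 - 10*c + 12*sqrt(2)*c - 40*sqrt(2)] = 3*c^2 + 6*c + 8*sqrt(2)*c - 10 + 12*sqrt(2)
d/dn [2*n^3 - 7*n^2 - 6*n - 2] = 6*n^2 - 14*n - 6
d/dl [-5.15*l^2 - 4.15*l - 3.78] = -10.3*l - 4.15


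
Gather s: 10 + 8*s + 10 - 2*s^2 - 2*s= -2*s^2 + 6*s + 20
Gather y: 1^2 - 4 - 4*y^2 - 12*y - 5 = -4*y^2 - 12*y - 8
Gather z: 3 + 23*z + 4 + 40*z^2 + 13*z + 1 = 40*z^2 + 36*z + 8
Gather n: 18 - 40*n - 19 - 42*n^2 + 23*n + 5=-42*n^2 - 17*n + 4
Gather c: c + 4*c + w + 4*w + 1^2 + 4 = 5*c + 5*w + 5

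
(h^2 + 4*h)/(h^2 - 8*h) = (h + 4)/(h - 8)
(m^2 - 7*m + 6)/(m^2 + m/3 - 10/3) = 3*(m^2 - 7*m + 6)/(3*m^2 + m - 10)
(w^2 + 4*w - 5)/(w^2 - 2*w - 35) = (w - 1)/(w - 7)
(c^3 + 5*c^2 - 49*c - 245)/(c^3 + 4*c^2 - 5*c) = (c^2 - 49)/(c*(c - 1))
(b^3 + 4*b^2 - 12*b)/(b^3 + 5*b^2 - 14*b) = (b + 6)/(b + 7)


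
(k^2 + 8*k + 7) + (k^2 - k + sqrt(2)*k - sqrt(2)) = 2*k^2 + sqrt(2)*k + 7*k - sqrt(2) + 7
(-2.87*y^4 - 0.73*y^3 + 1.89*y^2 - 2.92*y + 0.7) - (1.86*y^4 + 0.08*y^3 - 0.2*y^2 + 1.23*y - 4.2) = -4.73*y^4 - 0.81*y^3 + 2.09*y^2 - 4.15*y + 4.9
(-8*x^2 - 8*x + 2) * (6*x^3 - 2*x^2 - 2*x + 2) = -48*x^5 - 32*x^4 + 44*x^3 - 4*x^2 - 20*x + 4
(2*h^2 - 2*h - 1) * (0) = 0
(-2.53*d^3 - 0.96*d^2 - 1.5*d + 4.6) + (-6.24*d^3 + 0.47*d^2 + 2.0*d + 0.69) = -8.77*d^3 - 0.49*d^2 + 0.5*d + 5.29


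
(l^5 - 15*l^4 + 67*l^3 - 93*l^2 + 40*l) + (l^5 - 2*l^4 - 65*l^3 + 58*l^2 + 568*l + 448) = 2*l^5 - 17*l^4 + 2*l^3 - 35*l^2 + 608*l + 448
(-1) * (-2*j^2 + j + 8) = 2*j^2 - j - 8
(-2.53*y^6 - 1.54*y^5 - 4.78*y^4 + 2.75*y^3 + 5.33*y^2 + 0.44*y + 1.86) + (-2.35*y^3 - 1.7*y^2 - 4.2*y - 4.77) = -2.53*y^6 - 1.54*y^5 - 4.78*y^4 + 0.4*y^3 + 3.63*y^2 - 3.76*y - 2.91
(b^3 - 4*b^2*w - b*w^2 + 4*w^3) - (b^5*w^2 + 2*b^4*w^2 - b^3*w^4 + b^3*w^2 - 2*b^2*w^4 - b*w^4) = -b^5*w^2 - 2*b^4*w^2 + b^3*w^4 - b^3*w^2 + b^3 + 2*b^2*w^4 - 4*b^2*w + b*w^4 - b*w^2 + 4*w^3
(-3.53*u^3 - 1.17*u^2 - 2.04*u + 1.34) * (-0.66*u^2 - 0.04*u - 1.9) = 2.3298*u^5 + 0.9134*u^4 + 8.1002*u^3 + 1.4202*u^2 + 3.8224*u - 2.546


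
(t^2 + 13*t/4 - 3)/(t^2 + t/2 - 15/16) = 4*(t + 4)/(4*t + 5)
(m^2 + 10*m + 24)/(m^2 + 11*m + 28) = (m + 6)/(m + 7)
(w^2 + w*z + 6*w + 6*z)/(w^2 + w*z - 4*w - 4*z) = (w + 6)/(w - 4)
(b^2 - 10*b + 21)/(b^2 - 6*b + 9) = (b - 7)/(b - 3)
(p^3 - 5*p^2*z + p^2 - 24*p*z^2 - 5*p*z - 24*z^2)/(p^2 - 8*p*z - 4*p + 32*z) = (p^2 + 3*p*z + p + 3*z)/(p - 4)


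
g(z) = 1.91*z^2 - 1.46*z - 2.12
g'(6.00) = 21.46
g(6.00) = 57.88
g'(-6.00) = -24.38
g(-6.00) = 75.40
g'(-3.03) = -13.03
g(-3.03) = 19.84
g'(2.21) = 6.98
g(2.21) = 3.98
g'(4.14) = 14.35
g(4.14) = 24.57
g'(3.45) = 11.72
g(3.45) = 15.58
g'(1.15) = 2.93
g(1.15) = -1.27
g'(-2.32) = -10.32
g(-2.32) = 11.55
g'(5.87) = 20.96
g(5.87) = 55.12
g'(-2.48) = -10.93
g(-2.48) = 13.25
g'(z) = 3.82*z - 1.46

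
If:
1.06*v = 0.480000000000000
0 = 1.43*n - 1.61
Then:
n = 1.13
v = 0.45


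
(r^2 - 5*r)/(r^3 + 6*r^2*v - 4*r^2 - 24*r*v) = (r - 5)/(r^2 + 6*r*v - 4*r - 24*v)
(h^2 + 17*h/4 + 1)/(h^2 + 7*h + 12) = (h + 1/4)/(h + 3)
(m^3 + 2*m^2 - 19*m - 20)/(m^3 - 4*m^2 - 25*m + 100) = (m + 1)/(m - 5)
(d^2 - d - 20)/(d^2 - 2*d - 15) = (d + 4)/(d + 3)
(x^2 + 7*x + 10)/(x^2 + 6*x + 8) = (x + 5)/(x + 4)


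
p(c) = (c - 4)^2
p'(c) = 2*c - 8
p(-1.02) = 25.20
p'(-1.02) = -10.04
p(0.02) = 15.84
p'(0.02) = -7.96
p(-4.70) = 75.69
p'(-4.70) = -17.40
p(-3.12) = 50.69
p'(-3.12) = -14.24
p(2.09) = 3.65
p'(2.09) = -3.82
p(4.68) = 0.46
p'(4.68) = 1.36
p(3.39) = 0.37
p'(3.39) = -1.22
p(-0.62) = 21.34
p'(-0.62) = -9.24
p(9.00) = 25.00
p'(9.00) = 10.00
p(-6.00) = 100.00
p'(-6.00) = -20.00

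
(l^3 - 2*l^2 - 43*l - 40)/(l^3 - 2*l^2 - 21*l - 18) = (l^2 - 3*l - 40)/(l^2 - 3*l - 18)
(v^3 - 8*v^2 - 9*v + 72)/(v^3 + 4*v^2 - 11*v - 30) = (v^2 - 5*v - 24)/(v^2 + 7*v + 10)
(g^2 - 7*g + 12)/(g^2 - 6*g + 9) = (g - 4)/(g - 3)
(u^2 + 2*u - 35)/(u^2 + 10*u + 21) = (u - 5)/(u + 3)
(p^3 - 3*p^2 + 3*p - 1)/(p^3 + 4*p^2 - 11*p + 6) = (p - 1)/(p + 6)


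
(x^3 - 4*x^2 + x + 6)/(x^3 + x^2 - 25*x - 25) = (x^2 - 5*x + 6)/(x^2 - 25)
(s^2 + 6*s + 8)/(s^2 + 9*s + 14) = (s + 4)/(s + 7)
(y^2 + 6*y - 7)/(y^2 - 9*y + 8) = (y + 7)/(y - 8)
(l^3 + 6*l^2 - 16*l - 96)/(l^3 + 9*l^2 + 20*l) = (l^2 + 2*l - 24)/(l*(l + 5))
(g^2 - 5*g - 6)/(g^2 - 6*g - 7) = (g - 6)/(g - 7)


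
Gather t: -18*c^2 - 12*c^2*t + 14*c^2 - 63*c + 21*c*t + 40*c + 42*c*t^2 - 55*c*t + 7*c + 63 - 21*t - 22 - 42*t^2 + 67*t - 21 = -4*c^2 - 16*c + t^2*(42*c - 42) + t*(-12*c^2 - 34*c + 46) + 20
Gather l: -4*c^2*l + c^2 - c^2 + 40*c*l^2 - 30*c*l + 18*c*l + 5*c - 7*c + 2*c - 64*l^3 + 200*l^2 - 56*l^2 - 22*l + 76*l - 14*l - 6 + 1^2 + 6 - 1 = -64*l^3 + l^2*(40*c + 144) + l*(-4*c^2 - 12*c + 40)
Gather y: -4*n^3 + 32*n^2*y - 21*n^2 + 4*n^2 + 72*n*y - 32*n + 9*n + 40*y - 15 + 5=-4*n^3 - 17*n^2 - 23*n + y*(32*n^2 + 72*n + 40) - 10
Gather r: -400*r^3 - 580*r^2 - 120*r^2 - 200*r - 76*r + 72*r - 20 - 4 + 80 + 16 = -400*r^3 - 700*r^2 - 204*r + 72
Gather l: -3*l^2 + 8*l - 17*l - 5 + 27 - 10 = -3*l^2 - 9*l + 12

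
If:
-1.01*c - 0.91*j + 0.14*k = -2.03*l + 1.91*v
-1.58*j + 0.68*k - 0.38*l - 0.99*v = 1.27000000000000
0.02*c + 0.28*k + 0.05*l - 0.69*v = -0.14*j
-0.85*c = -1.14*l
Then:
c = 2.77303779329398*v - 0.938675706465865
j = -0.252988441479568*v - 0.454928357738939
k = 2.02348868219938*v + 0.419492761677179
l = 2.06761589850867*v - 0.699889781136829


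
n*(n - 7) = n^2 - 7*n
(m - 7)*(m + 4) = m^2 - 3*m - 28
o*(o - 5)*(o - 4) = o^3 - 9*o^2 + 20*o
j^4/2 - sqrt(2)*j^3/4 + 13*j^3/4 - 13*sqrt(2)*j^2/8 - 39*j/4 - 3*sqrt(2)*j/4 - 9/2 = (j/2 + sqrt(2)/2)*(j + 1/2)*(j + 6)*(j - 3*sqrt(2)/2)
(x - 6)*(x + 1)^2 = x^3 - 4*x^2 - 11*x - 6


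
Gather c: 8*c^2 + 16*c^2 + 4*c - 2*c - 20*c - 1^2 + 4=24*c^2 - 18*c + 3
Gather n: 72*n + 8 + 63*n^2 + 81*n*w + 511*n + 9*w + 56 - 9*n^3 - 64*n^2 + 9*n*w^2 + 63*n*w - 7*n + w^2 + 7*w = -9*n^3 - n^2 + n*(9*w^2 + 144*w + 576) + w^2 + 16*w + 64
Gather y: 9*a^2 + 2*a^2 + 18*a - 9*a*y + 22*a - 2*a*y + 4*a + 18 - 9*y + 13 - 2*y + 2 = 11*a^2 + 44*a + y*(-11*a - 11) + 33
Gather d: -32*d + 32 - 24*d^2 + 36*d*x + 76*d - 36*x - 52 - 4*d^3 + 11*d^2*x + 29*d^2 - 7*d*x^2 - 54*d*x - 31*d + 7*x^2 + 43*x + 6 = -4*d^3 + d^2*(11*x + 5) + d*(-7*x^2 - 18*x + 13) + 7*x^2 + 7*x - 14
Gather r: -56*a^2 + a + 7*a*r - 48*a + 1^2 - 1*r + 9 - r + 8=-56*a^2 - 47*a + r*(7*a - 2) + 18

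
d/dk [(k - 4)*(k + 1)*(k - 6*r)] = 3*k^2 - 12*k*r - 6*k + 18*r - 4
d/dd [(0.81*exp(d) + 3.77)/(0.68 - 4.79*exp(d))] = 18.6091*exp(d)/(4.79*exp(d) - 0.68)^2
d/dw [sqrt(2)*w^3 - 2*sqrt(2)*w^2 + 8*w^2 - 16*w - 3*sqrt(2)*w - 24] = 3*sqrt(2)*w^2 - 4*sqrt(2)*w + 16*w - 16 - 3*sqrt(2)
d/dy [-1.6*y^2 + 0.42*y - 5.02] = 0.42 - 3.2*y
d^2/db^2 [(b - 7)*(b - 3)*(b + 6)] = 6*b - 8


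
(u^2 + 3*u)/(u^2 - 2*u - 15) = u/(u - 5)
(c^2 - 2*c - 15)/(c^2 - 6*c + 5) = (c + 3)/(c - 1)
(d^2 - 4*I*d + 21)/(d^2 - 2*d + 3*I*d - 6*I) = (d - 7*I)/(d - 2)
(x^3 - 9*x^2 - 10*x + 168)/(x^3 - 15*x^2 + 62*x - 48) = (x^2 - 3*x - 28)/(x^2 - 9*x + 8)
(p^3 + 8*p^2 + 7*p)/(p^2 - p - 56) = p*(p + 1)/(p - 8)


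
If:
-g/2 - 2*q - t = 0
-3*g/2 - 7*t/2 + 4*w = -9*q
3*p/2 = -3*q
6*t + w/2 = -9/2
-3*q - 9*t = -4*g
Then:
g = -2160/2353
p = -2448/2353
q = 1224/2353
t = -1368/2353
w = -4761/2353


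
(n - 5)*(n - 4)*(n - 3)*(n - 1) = n^4 - 13*n^3 + 59*n^2 - 107*n + 60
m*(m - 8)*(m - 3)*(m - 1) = m^4 - 12*m^3 + 35*m^2 - 24*m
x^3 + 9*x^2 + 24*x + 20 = (x + 2)^2*(x + 5)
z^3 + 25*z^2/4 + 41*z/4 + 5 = (z + 1)*(z + 5/4)*(z + 4)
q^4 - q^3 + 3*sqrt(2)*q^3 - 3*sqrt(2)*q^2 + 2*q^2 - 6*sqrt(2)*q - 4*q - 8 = (q - 2)*(q + 1)*(q + sqrt(2))*(q + 2*sqrt(2))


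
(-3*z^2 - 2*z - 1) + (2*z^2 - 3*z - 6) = -z^2 - 5*z - 7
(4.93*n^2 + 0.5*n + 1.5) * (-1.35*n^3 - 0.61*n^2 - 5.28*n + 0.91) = -6.6555*n^5 - 3.6823*n^4 - 28.3604*n^3 + 0.9313*n^2 - 7.465*n + 1.365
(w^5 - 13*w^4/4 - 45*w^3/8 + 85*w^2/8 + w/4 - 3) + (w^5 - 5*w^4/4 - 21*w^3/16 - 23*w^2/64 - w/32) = 2*w^5 - 9*w^4/2 - 111*w^3/16 + 657*w^2/64 + 7*w/32 - 3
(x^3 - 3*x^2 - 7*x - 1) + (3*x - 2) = x^3 - 3*x^2 - 4*x - 3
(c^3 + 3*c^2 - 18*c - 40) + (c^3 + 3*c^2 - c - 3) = 2*c^3 + 6*c^2 - 19*c - 43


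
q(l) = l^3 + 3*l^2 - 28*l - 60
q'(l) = 3*l^2 + 6*l - 28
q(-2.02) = 0.56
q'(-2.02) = -27.88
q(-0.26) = -52.53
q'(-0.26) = -29.36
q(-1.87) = -3.69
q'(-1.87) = -28.73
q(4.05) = -57.76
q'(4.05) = 45.51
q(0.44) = -71.65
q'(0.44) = -24.78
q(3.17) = -86.76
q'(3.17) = 21.17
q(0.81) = -80.18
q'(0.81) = -21.17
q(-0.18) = -54.87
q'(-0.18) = -28.98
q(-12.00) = -1020.00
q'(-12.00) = 332.00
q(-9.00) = -294.00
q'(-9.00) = 161.00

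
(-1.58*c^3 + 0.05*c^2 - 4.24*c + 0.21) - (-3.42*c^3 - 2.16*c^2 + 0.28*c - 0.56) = 1.84*c^3 + 2.21*c^2 - 4.52*c + 0.77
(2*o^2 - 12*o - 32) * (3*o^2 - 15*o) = 6*o^4 - 66*o^3 + 84*o^2 + 480*o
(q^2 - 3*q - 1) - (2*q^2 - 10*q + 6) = -q^2 + 7*q - 7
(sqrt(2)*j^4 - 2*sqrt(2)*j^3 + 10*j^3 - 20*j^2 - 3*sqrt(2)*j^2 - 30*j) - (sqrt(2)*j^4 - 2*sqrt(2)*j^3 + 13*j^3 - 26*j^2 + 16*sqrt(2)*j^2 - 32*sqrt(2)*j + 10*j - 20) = -3*j^3 - 19*sqrt(2)*j^2 + 6*j^2 - 40*j + 32*sqrt(2)*j + 20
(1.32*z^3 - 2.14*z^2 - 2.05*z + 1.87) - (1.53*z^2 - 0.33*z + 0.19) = 1.32*z^3 - 3.67*z^2 - 1.72*z + 1.68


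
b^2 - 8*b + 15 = (b - 5)*(b - 3)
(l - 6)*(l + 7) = l^2 + l - 42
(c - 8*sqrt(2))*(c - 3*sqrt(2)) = c^2 - 11*sqrt(2)*c + 48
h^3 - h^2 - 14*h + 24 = (h - 3)*(h - 2)*(h + 4)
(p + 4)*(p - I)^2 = p^3 + 4*p^2 - 2*I*p^2 - p - 8*I*p - 4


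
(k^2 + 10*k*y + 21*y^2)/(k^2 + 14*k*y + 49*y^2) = (k + 3*y)/(k + 7*y)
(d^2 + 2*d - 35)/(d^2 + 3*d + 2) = (d^2 + 2*d - 35)/(d^2 + 3*d + 2)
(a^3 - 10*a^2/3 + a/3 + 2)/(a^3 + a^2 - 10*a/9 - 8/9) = 3*(a - 3)/(3*a + 4)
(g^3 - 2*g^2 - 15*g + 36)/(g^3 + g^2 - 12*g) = (g - 3)/g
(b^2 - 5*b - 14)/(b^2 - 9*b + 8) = (b^2 - 5*b - 14)/(b^2 - 9*b + 8)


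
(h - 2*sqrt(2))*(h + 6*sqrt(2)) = h^2 + 4*sqrt(2)*h - 24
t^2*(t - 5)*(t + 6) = t^4 + t^3 - 30*t^2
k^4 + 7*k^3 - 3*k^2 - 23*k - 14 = (k - 2)*(k + 1)^2*(k + 7)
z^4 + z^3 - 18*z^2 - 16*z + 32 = (z - 4)*(z - 1)*(z + 2)*(z + 4)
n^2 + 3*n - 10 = (n - 2)*(n + 5)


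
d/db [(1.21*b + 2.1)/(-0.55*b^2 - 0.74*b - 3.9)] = (0.6655*b^2 + 2.31*b - 3.165)/(0.3025*b^4 + 0.814*b^3 + 4.8376*b^2 + 5.772*b + 15.21)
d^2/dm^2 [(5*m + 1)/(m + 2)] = -18/(m + 2)^3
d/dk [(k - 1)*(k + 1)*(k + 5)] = 3*k^2 + 10*k - 1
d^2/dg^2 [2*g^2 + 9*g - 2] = 4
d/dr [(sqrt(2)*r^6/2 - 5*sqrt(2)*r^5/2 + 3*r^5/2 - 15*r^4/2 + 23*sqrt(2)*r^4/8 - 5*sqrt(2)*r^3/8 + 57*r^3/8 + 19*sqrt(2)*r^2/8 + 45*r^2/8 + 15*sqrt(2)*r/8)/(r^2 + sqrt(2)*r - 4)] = (16*sqrt(2)*r^7 - 60*sqrt(2)*r^6 + 76*r^6 - 280*r^5 - 2*sqrt(2)*r^5 - 45*r^4 + 215*sqrt(2)*r^4 - 254*sqrt(2)*r^3 + 940*r^3 - 646*r^2 + 90*sqrt(2)*r^2 - 360*r - 152*sqrt(2)*r - 60*sqrt(2))/(8*(r^4 + 2*sqrt(2)*r^3 - 6*r^2 - 8*sqrt(2)*r + 16))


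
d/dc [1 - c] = -1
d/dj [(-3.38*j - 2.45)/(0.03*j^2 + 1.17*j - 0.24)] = (0.1014*j^2 + 0.147*j + 3.6777)/(0.0009*j^4 + 0.0702*j^3 + 1.3545*j^2 - 0.5616*j + 0.0576)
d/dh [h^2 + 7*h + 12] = 2*h + 7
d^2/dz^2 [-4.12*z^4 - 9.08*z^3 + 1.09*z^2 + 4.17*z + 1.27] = -49.44*z^2 - 54.48*z + 2.18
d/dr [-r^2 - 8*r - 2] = -2*r - 8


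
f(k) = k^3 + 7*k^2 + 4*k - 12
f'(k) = 3*k^2 + 14*k + 4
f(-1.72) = -3.26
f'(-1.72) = -11.20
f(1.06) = 1.30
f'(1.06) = 22.21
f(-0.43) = -12.51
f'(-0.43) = -1.47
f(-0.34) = -12.59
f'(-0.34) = -0.41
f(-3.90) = 19.55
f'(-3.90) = -4.97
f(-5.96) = 1.10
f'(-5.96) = 27.12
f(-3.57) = 17.44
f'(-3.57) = -7.75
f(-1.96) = -0.48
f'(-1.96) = -11.92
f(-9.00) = -210.00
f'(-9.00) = 121.00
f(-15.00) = -1872.00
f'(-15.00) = 469.00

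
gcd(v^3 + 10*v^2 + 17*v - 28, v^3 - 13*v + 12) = v^2 + 3*v - 4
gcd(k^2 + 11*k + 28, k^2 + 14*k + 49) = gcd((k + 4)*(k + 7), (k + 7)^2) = k + 7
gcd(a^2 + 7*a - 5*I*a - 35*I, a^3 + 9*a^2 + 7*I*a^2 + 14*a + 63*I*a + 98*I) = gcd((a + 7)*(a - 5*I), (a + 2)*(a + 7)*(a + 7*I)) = a + 7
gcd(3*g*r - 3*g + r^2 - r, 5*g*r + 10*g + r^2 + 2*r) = 1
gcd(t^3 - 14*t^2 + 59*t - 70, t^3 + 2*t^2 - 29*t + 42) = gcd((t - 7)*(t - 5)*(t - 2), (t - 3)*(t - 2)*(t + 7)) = t - 2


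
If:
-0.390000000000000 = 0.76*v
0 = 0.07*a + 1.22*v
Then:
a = 8.94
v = -0.51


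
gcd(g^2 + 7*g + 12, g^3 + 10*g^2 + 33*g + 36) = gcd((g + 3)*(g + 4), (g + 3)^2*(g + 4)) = g^2 + 7*g + 12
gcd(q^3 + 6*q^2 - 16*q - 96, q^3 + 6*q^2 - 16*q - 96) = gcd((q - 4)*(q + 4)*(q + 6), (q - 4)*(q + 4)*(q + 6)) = q^3 + 6*q^2 - 16*q - 96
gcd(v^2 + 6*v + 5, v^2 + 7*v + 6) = v + 1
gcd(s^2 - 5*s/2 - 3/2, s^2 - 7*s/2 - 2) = s + 1/2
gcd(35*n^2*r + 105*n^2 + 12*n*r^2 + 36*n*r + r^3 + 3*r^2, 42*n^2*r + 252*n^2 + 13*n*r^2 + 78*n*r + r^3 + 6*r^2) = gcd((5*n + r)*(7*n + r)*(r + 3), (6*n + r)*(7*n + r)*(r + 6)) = 7*n + r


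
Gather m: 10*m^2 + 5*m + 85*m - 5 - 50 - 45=10*m^2 + 90*m - 100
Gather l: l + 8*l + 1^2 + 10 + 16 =9*l + 27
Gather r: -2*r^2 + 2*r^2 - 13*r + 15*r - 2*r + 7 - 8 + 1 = 0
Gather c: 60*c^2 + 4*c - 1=60*c^2 + 4*c - 1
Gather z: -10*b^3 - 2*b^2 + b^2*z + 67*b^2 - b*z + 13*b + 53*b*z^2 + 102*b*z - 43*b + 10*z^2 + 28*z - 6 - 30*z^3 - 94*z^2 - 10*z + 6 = -10*b^3 + 65*b^2 - 30*b - 30*z^3 + z^2*(53*b - 84) + z*(b^2 + 101*b + 18)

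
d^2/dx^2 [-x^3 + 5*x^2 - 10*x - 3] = 10 - 6*x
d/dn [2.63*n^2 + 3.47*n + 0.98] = 5.26*n + 3.47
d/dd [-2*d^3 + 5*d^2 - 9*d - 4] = -6*d^2 + 10*d - 9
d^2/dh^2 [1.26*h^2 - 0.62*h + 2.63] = 2.52000000000000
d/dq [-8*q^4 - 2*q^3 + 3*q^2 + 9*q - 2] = -32*q^3 - 6*q^2 + 6*q + 9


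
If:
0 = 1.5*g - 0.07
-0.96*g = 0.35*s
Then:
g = 0.05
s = -0.13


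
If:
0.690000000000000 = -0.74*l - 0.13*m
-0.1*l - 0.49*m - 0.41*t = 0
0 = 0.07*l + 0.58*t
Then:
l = -0.95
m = 0.10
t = 0.11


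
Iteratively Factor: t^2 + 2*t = (t + 2)*(t)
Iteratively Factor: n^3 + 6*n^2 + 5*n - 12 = (n + 3)*(n^2 + 3*n - 4) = (n + 3)*(n + 4)*(n - 1)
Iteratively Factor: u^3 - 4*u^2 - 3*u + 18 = (u - 3)*(u^2 - u - 6) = (u - 3)*(u + 2)*(u - 3)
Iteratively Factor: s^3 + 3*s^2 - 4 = (s + 2)*(s^2 + s - 2) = (s + 2)^2*(s - 1)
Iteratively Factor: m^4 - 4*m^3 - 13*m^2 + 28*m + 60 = (m + 2)*(m^3 - 6*m^2 - m + 30) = (m - 5)*(m + 2)*(m^2 - m - 6) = (m - 5)*(m + 2)^2*(m - 3)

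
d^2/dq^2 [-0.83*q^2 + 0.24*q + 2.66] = -1.66000000000000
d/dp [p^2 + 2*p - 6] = 2*p + 2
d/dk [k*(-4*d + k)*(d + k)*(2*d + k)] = -8*d^3 - 20*d^2*k - 3*d*k^2 + 4*k^3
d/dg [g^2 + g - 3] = 2*g + 1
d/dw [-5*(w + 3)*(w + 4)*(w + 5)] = -15*w^2 - 120*w - 235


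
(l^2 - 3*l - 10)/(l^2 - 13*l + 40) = (l + 2)/(l - 8)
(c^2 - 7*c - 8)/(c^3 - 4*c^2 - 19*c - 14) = (c - 8)/(c^2 - 5*c - 14)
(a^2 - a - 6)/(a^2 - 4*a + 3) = (a + 2)/(a - 1)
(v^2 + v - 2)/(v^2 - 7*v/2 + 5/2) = 2*(v + 2)/(2*v - 5)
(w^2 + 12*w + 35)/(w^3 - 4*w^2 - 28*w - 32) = (w^2 + 12*w + 35)/(w^3 - 4*w^2 - 28*w - 32)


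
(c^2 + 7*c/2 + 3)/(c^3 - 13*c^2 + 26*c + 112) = (c + 3/2)/(c^2 - 15*c + 56)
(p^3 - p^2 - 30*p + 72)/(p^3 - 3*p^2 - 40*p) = (-p^3 + p^2 + 30*p - 72)/(p*(-p^2 + 3*p + 40))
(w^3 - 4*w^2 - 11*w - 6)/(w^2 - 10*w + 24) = (w^2 + 2*w + 1)/(w - 4)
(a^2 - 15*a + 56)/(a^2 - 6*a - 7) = (a - 8)/(a + 1)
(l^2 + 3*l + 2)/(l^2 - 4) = (l + 1)/(l - 2)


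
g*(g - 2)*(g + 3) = g^3 + g^2 - 6*g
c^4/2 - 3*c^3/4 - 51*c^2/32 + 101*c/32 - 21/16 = (c/2 + 1)*(c - 7/4)*(c - 1)*(c - 3/4)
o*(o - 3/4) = o^2 - 3*o/4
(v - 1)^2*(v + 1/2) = v^3 - 3*v^2/2 + 1/2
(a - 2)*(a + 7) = a^2 + 5*a - 14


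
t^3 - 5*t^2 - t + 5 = (t - 5)*(t - 1)*(t + 1)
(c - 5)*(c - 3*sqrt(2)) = c^2 - 5*c - 3*sqrt(2)*c + 15*sqrt(2)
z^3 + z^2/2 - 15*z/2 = z*(z - 5/2)*(z + 3)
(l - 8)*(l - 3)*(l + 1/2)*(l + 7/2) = l^4 - 7*l^3 - 73*l^2/4 + 307*l/4 + 42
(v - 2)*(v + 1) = v^2 - v - 2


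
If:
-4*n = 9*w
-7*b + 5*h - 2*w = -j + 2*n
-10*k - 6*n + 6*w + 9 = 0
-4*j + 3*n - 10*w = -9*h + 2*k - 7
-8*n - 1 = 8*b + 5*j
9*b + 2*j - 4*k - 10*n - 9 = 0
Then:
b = 229553/373073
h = 213744/373073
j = 136491/373073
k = 1298121/746146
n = -361494/373073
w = 160664/373073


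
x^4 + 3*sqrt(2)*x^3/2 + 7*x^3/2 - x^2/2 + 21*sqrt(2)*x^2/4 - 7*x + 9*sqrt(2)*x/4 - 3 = (x + 1/2)*(x + 3)*(x - sqrt(2)/2)*(x + 2*sqrt(2))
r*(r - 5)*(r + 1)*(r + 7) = r^4 + 3*r^3 - 33*r^2 - 35*r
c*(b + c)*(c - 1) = b*c^2 - b*c + c^3 - c^2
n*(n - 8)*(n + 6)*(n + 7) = n^4 + 5*n^3 - 62*n^2 - 336*n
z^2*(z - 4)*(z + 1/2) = z^4 - 7*z^3/2 - 2*z^2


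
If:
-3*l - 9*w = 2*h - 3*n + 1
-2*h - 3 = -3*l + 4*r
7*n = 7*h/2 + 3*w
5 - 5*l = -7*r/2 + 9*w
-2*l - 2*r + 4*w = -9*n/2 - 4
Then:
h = 44728/6133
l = 27077/6133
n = 16268/6133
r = -6656/6133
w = -14224/6133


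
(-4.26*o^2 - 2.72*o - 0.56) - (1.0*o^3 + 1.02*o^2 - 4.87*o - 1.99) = -1.0*o^3 - 5.28*o^2 + 2.15*o + 1.43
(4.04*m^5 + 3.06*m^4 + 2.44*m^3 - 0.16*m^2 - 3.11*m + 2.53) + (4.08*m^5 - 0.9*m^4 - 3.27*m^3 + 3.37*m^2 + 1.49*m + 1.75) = 8.12*m^5 + 2.16*m^4 - 0.83*m^3 + 3.21*m^2 - 1.62*m + 4.28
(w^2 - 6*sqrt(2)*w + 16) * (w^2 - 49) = w^4 - 6*sqrt(2)*w^3 - 33*w^2 + 294*sqrt(2)*w - 784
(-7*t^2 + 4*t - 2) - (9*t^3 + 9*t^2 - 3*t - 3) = -9*t^3 - 16*t^2 + 7*t + 1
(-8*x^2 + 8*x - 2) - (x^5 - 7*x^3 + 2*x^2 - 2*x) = -x^5 + 7*x^3 - 10*x^2 + 10*x - 2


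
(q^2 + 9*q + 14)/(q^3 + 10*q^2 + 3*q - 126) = (q + 2)/(q^2 + 3*q - 18)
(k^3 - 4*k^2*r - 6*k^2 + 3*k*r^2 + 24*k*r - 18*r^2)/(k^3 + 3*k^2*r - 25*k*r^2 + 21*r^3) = (k - 6)/(k + 7*r)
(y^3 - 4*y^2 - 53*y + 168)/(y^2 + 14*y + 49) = (y^2 - 11*y + 24)/(y + 7)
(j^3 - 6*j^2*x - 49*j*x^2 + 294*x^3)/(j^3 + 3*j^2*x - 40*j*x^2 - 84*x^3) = (j - 7*x)/(j + 2*x)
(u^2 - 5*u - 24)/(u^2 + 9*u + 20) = (u^2 - 5*u - 24)/(u^2 + 9*u + 20)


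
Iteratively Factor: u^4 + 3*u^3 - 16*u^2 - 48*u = (u + 3)*(u^3 - 16*u) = (u + 3)*(u + 4)*(u^2 - 4*u) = u*(u + 3)*(u + 4)*(u - 4)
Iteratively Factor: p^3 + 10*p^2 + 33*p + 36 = (p + 4)*(p^2 + 6*p + 9) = (p + 3)*(p + 4)*(p + 3)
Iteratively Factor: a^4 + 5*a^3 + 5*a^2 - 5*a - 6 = (a + 1)*(a^3 + 4*a^2 + a - 6) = (a + 1)*(a + 3)*(a^2 + a - 2) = (a - 1)*(a + 1)*(a + 3)*(a + 2)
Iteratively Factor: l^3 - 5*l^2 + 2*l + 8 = (l - 2)*(l^2 - 3*l - 4) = (l - 2)*(l + 1)*(l - 4)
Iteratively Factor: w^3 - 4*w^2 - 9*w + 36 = (w + 3)*(w^2 - 7*w + 12) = (w - 3)*(w + 3)*(w - 4)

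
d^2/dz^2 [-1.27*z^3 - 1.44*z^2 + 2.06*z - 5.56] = -7.62*z - 2.88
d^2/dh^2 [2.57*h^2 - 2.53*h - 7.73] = 5.14000000000000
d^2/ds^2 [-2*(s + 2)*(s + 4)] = -4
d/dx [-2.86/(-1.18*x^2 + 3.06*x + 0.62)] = (8.7516 - 6.7496*x)/(-1.18*x^2 + 3.06*x + 0.62)^2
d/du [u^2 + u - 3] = 2*u + 1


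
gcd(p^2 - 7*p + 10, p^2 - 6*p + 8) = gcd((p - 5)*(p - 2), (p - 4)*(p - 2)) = p - 2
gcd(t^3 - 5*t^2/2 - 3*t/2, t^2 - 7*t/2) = t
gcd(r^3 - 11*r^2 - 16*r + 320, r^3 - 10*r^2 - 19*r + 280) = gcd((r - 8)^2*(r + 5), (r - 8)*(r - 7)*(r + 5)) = r^2 - 3*r - 40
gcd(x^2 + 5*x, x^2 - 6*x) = x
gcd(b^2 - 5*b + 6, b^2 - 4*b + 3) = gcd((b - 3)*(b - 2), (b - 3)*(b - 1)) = b - 3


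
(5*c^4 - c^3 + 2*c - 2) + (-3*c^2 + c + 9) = 5*c^4 - c^3 - 3*c^2 + 3*c + 7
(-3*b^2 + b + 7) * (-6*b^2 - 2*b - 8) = 18*b^4 - 20*b^2 - 22*b - 56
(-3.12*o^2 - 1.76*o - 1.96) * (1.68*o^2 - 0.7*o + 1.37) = -5.2416*o^4 - 0.7728*o^3 - 6.3352*o^2 - 1.0392*o - 2.6852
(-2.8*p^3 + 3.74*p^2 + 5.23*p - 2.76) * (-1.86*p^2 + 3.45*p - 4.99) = 5.208*p^5 - 16.6164*p^4 + 17.1472*p^3 + 4.5145*p^2 - 35.6197*p + 13.7724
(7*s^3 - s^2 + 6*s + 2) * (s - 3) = 7*s^4 - 22*s^3 + 9*s^2 - 16*s - 6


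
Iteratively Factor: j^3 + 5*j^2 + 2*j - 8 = (j - 1)*(j^2 + 6*j + 8) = (j - 1)*(j + 4)*(j + 2)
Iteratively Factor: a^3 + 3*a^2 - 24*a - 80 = (a - 5)*(a^2 + 8*a + 16) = (a - 5)*(a + 4)*(a + 4)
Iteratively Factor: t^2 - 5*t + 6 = (t - 2)*(t - 3)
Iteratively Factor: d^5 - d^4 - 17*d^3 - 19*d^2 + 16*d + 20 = (d - 5)*(d^4 + 4*d^3 + 3*d^2 - 4*d - 4) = (d - 5)*(d + 2)*(d^3 + 2*d^2 - d - 2) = (d - 5)*(d + 1)*(d + 2)*(d^2 + d - 2) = (d - 5)*(d + 1)*(d + 2)^2*(d - 1)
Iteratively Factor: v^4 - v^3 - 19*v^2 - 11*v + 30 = (v - 1)*(v^3 - 19*v - 30) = (v - 1)*(v + 2)*(v^2 - 2*v - 15) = (v - 5)*(v - 1)*(v + 2)*(v + 3)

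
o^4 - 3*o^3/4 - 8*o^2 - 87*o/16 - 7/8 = (o - 7/2)*(o + 1/4)*(o + 1/2)*(o + 2)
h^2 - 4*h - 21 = (h - 7)*(h + 3)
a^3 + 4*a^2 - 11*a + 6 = (a - 1)^2*(a + 6)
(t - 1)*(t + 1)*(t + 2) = t^3 + 2*t^2 - t - 2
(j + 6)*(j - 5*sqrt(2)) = j^2 - 5*sqrt(2)*j + 6*j - 30*sqrt(2)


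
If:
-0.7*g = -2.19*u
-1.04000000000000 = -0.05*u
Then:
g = 65.07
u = 20.80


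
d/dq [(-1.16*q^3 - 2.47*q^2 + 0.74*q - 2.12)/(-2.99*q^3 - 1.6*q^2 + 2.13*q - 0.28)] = (-1.77635683940025e-15*q^5 - 5.5293*q^4 - 0.5164*q^3 - 22.1191*q^2 - 5.4008*q + 4.3084)/(8.9401*q^6 + 9.568*q^5 - 10.1774*q^4 - 5.1416*q^3 + 5.4329*q^2 - 1.1928*q + 0.0784)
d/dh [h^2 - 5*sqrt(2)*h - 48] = 2*h - 5*sqrt(2)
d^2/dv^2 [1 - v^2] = -2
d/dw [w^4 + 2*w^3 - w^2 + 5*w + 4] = 4*w^3 + 6*w^2 - 2*w + 5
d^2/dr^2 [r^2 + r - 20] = 2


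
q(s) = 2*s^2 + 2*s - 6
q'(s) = 4*s + 2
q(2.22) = 8.30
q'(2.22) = 10.88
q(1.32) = 0.12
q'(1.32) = 7.28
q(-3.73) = 14.37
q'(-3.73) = -12.92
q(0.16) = -5.63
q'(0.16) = 2.64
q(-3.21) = 8.19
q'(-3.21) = -10.84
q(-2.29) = -0.09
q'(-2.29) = -7.16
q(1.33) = 0.20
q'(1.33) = 7.32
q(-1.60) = -4.08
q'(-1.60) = -4.40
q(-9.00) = 138.00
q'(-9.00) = -34.00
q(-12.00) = 258.00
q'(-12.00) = -46.00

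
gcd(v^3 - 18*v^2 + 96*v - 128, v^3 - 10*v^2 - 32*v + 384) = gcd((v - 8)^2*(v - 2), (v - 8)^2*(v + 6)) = v^2 - 16*v + 64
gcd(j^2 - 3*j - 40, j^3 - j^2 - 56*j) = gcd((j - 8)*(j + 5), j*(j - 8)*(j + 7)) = j - 8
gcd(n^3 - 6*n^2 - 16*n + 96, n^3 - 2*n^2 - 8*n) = n - 4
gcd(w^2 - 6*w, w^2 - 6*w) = w^2 - 6*w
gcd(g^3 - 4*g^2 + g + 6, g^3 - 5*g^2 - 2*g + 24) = g - 3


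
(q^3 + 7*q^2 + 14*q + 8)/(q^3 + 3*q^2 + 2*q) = (q + 4)/q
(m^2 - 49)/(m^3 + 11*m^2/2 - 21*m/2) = 2*(m - 7)/(m*(2*m - 3))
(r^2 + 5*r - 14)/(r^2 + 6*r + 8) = (r^2 + 5*r - 14)/(r^2 + 6*r + 8)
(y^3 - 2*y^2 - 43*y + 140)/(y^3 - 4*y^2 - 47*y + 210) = (y - 4)/(y - 6)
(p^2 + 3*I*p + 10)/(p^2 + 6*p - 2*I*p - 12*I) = (p + 5*I)/(p + 6)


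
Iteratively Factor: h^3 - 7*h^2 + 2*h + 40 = (h - 5)*(h^2 - 2*h - 8) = (h - 5)*(h - 4)*(h + 2)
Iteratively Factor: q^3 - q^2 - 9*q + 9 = (q + 3)*(q^2 - 4*q + 3) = (q - 3)*(q + 3)*(q - 1)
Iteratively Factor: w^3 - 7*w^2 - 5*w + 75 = (w - 5)*(w^2 - 2*w - 15) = (w - 5)*(w + 3)*(w - 5)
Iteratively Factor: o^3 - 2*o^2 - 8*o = (o - 4)*(o^2 + 2*o) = (o - 4)*(o + 2)*(o)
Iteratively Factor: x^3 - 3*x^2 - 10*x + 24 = (x - 4)*(x^2 + x - 6) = (x - 4)*(x - 2)*(x + 3)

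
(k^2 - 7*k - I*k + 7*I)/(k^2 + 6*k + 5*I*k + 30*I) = (k^2 - k*(7 + I) + 7*I)/(k^2 + k*(6 + 5*I) + 30*I)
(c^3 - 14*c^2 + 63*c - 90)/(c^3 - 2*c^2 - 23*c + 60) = (c^2 - 11*c + 30)/(c^2 + c - 20)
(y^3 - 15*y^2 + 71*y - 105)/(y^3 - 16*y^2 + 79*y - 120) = (y - 7)/(y - 8)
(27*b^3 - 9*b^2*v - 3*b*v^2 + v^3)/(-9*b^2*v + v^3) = (-3*b + v)/v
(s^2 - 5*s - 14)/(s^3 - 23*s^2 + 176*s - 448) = (s + 2)/(s^2 - 16*s + 64)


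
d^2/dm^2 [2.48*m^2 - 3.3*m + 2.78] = 4.96000000000000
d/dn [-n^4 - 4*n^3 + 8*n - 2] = -4*n^3 - 12*n^2 + 8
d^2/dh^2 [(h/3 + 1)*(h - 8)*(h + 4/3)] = 2*h - 22/9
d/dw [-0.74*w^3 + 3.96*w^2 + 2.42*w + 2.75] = -2.22*w^2 + 7.92*w + 2.42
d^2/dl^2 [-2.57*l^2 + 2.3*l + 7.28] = -5.14000000000000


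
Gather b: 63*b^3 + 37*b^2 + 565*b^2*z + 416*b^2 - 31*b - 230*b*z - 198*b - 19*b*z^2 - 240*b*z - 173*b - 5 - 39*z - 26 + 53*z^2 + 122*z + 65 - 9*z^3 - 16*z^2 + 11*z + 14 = 63*b^3 + b^2*(565*z + 453) + b*(-19*z^2 - 470*z - 402) - 9*z^3 + 37*z^2 + 94*z + 48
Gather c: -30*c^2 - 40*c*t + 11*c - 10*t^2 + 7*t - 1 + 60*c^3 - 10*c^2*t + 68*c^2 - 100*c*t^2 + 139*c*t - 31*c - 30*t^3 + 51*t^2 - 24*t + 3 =60*c^3 + c^2*(38 - 10*t) + c*(-100*t^2 + 99*t - 20) - 30*t^3 + 41*t^2 - 17*t + 2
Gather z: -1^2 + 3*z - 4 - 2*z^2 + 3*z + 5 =-2*z^2 + 6*z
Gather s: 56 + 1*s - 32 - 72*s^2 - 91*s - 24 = -72*s^2 - 90*s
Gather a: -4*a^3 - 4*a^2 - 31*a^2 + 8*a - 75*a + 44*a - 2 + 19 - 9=-4*a^3 - 35*a^2 - 23*a + 8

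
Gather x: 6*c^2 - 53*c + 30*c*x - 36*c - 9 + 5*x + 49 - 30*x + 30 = 6*c^2 - 89*c + x*(30*c - 25) + 70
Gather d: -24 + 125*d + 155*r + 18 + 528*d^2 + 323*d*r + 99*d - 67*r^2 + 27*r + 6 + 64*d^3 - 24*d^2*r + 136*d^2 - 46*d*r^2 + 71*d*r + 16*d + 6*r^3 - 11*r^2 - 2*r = 64*d^3 + d^2*(664 - 24*r) + d*(-46*r^2 + 394*r + 240) + 6*r^3 - 78*r^2 + 180*r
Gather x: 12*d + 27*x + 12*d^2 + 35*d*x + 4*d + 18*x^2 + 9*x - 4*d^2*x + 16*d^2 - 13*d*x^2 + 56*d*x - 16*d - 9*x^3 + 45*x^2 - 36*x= 28*d^2 - 9*x^3 + x^2*(63 - 13*d) + x*(-4*d^2 + 91*d)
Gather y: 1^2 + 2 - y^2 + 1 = 4 - y^2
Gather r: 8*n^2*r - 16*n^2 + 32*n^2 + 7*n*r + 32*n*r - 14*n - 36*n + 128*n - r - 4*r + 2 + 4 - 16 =16*n^2 + 78*n + r*(8*n^2 + 39*n - 5) - 10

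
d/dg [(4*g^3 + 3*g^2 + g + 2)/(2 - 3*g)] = (-24*g^3 + 15*g^2 + 12*g + 8)/(9*g^2 - 12*g + 4)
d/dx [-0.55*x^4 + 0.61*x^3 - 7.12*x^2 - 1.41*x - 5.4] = -2.2*x^3 + 1.83*x^2 - 14.24*x - 1.41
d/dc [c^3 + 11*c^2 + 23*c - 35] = 3*c^2 + 22*c + 23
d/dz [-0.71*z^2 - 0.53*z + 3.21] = -1.42*z - 0.53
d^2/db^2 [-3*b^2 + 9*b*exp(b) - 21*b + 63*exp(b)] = 9*b*exp(b) + 81*exp(b) - 6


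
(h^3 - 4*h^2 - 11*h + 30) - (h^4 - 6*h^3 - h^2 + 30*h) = -h^4 + 7*h^3 - 3*h^2 - 41*h + 30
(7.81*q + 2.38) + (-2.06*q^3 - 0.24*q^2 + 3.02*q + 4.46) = -2.06*q^3 - 0.24*q^2 + 10.83*q + 6.84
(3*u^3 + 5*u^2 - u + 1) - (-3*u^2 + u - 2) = 3*u^3 + 8*u^2 - 2*u + 3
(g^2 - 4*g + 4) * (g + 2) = g^3 - 2*g^2 - 4*g + 8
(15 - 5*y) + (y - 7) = 8 - 4*y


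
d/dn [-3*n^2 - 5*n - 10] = -6*n - 5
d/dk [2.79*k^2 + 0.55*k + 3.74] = 5.58*k + 0.55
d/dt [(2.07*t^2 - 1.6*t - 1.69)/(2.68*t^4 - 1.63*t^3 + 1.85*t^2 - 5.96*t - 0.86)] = (-11.0952*t^5 + 16.2381*t^4 + 12.9008*t^3 - 17.6413*t^2 + 2.6926*t - 8.6964)/(7.1824*t^8 - 8.7368*t^7 + 12.5729*t^6 - 37.9766*t^5 + 18.2425*t^4 - 19.2484*t^3 + 32.3396*t^2 + 10.2512*t + 0.7396)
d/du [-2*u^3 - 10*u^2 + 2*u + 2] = -6*u^2 - 20*u + 2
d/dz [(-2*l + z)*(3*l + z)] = l + 2*z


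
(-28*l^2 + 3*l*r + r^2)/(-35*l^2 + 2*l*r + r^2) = (-4*l + r)/(-5*l + r)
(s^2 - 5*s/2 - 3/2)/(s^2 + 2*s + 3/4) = 2*(s - 3)/(2*s + 3)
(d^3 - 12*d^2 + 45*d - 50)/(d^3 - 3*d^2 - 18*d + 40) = (d - 5)/(d + 4)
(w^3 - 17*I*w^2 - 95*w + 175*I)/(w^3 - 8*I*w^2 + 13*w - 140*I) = (w - 5*I)/(w + 4*I)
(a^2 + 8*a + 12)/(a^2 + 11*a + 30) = (a + 2)/(a + 5)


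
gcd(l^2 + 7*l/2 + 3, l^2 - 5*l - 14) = l + 2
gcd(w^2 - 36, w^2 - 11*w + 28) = 1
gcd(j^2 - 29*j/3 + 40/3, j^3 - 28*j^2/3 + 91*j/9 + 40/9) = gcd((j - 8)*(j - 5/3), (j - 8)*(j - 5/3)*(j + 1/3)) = j^2 - 29*j/3 + 40/3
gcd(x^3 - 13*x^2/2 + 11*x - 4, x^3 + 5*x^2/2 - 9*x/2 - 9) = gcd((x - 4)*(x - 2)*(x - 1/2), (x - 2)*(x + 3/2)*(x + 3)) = x - 2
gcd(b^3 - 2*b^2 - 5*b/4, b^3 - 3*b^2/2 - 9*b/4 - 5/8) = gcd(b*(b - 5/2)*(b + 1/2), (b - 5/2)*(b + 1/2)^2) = b^2 - 2*b - 5/4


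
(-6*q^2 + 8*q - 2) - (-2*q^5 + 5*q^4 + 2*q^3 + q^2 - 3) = 2*q^5 - 5*q^4 - 2*q^3 - 7*q^2 + 8*q + 1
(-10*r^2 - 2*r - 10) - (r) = -10*r^2 - 3*r - 10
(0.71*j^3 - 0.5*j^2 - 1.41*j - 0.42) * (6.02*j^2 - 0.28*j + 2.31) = 4.2742*j^5 - 3.2088*j^4 - 6.7081*j^3 - 3.2886*j^2 - 3.1395*j - 0.9702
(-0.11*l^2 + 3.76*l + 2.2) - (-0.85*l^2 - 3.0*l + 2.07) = 0.74*l^2 + 6.76*l + 0.13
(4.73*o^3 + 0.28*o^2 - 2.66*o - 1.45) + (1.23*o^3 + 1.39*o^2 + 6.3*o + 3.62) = 5.96*o^3 + 1.67*o^2 + 3.64*o + 2.17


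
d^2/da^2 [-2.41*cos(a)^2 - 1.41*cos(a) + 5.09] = 1.41*cos(a) + 4.82*cos(2*a)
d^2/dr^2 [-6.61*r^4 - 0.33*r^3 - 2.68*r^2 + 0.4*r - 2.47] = -79.32*r^2 - 1.98*r - 5.36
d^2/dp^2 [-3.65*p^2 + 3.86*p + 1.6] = -7.30000000000000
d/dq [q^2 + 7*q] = 2*q + 7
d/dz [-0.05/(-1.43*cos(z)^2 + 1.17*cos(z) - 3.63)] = (0.143*cos(z) - 0.0585)*sin(z)/(1.43*cos(z)^2 - 1.17*cos(z) + 3.63)^2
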